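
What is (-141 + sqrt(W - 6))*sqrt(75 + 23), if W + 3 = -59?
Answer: -987*sqrt(2) + 14*I*sqrt(34) ≈ -1395.8 + 81.633*I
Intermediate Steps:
W = -62 (W = -3 - 59 = -62)
(-141 + sqrt(W - 6))*sqrt(75 + 23) = (-141 + sqrt(-62 - 6))*sqrt(75 + 23) = (-141 + sqrt(-68))*sqrt(98) = (-141 + 2*I*sqrt(17))*(7*sqrt(2)) = 7*sqrt(2)*(-141 + 2*I*sqrt(17))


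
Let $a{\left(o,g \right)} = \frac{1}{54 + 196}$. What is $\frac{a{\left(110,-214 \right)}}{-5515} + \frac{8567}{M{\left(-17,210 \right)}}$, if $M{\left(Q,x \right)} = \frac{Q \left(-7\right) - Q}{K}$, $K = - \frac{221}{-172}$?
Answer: $\frac{76776382437}{948580000} \approx 80.938$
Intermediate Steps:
$a{\left(o,g \right)} = \frac{1}{250}$
$K = \frac{221}{172}$ ($K = \left(-221\right) \left(- \frac{1}{172}\right) = \frac{221}{172} \approx 1.2849$)
$M{\left(Q,x \right)} = - \frac{1376 Q}{221}$ ($M{\left(Q,x \right)} = \frac{Q \left(-7\right) - Q}{\frac{221}{172}} = \left(- 7 Q - Q\right) \frac{172}{221} = - 8 Q \frac{172}{221} = - \frac{1376 Q}{221}$)
$\frac{a{\left(110,-214 \right)}}{-5515} + \frac{8567}{M{\left(-17,210 \right)}} = \frac{1}{250 \left(-5515\right)} + \frac{8567}{\left(- \frac{1376}{221}\right) \left(-17\right)} = \frac{1}{250} \left(- \frac{1}{5515}\right) + \frac{8567}{\frac{1376}{13}} = - \frac{1}{1378750} + 8567 \cdot \frac{13}{1376} = - \frac{1}{1378750} + \frac{111371}{1376} = \frac{76776382437}{948580000}$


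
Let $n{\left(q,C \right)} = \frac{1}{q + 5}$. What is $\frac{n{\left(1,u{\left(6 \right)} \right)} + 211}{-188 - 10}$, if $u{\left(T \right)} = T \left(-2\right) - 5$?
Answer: $- \frac{1267}{1188} \approx -1.0665$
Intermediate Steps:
$u{\left(T \right)} = -5 - 2 T$ ($u{\left(T \right)} = - 2 T - 5 = -5 - 2 T$)
$n{\left(q,C \right)} = \frac{1}{5 + q}$
$\frac{n{\left(1,u{\left(6 \right)} \right)} + 211}{-188 - 10} = \frac{\frac{1}{5 + 1} + 211}{-188 - 10} = \frac{\frac{1}{6} + 211}{-198} = - \frac{\frac{1}{6} + 211}{198} = \left(- \frac{1}{198}\right) \frac{1267}{6} = - \frac{1267}{1188}$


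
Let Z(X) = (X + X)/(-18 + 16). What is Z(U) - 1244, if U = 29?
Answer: -1273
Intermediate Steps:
Z(X) = -X (Z(X) = (2*X)/(-2) = (2*X)*(-1/2) = -X)
Z(U) - 1244 = -1*29 - 1244 = -29 - 1244 = -1273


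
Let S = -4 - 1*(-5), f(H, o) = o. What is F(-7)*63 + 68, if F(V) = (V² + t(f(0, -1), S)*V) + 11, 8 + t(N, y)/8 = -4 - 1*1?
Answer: 49712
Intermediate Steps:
S = 1 (S = -4 + 5 = 1)
t(N, y) = -104 (t(N, y) = -64 + 8*(-4 - 1*1) = -64 + 8*(-4 - 1) = -64 + 8*(-5) = -64 - 40 = -104)
F(V) = 11 + V² - 104*V (F(V) = (V² - 104*V) + 11 = 11 + V² - 104*V)
F(-7)*63 + 68 = (11 + (-7)² - 104*(-7))*63 + 68 = (11 + 49 + 728)*63 + 68 = 788*63 + 68 = 49644 + 68 = 49712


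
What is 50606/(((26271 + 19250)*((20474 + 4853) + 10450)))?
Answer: 50606/1628604817 ≈ 3.1073e-5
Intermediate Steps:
50606/(((26271 + 19250)*((20474 + 4853) + 10450))) = 50606/((45521*(25327 + 10450))) = 50606/((45521*35777)) = 50606/1628604817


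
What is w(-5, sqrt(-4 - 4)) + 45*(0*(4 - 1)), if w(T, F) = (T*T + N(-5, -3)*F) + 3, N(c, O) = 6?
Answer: 28 + 12*I*sqrt(2) ≈ 28.0 + 16.971*I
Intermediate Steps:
w(T, F) = 3 + T**2 + 6*F (w(T, F) = (T*T + 6*F) + 3 = (T**2 + 6*F) + 3 = 3 + T**2 + 6*F)
w(-5, sqrt(-4 - 4)) + 45*(0*(4 - 1)) = (3 + (-5)**2 + 6*sqrt(-4 - 4)) + 45*(0*(4 - 1)) = (3 + 25 + 6*sqrt(-8)) + 45*(0*3) = (3 + 25 + 6*(2*I*sqrt(2))) + 45*0 = (3 + 25 + 12*I*sqrt(2)) + 0 = (28 + 12*I*sqrt(2)) + 0 = 28 + 12*I*sqrt(2)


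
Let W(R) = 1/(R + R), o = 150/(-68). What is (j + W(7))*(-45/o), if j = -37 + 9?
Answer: -19941/35 ≈ -569.74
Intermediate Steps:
o = -75/34 (o = 150*(-1/68) = -75/34 ≈ -2.2059)
j = -28
W(R) = 1/(2*R)
(j + W(7))*(-45/o) = (-28 + (½)/7)*(-45/(-75/34)) = (-28 + (½)*(⅐))*(-45*(-34/75)) = (-28 + 1/14)*(102/5) = -391/14*102/5 = -19941/35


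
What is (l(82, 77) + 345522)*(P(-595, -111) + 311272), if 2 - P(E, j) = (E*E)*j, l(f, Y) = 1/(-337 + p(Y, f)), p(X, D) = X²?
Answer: 25509683112664075/1864 ≈ 1.3685e+13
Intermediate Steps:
l(f, Y) = 1/(-337 + Y²)
P(E, j) = 2 - j*E² (P(E, j) = 2 - E*E*j = 2 - E²*j = 2 - j*E²)
(l(82, 77) + 345522)*(P(-595, -111) + 311272) = (1/(-337 + 77²) + 345522)*((2 - 1*(-111)*(-595)²) + 311272) = (1/(-337 + 5929) + 345522)*((2 - 1*(-111)*354025) + 311272) = (1/5592 + 345522)*((2 + 39296775) + 311272) = (1/5592 + 345522)*(39296777 + 311272) = (1932159025/5592)*39608049 = 25509683112664075/1864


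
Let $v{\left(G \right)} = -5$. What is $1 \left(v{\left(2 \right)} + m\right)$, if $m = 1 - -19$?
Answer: $15$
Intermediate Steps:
$m = 20$ ($m = 1 + 19 = 20$)
$1 \left(v{\left(2 \right)} + m\right) = 1 \left(-5 + 20\right) = 1 \cdot 15 = 15$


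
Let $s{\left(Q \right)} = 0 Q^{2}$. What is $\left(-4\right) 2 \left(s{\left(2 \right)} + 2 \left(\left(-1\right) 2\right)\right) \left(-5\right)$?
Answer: $-160$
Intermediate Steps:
$s{\left(Q \right)} = 0$
$\left(-4\right) 2 \left(s{\left(2 \right)} + 2 \left(\left(-1\right) 2\right)\right) \left(-5\right) = \left(-4\right) 2 \left(0 + 2 \left(\left(-1\right) 2\right)\right) \left(-5\right) = - 8 \left(0 + 2 \left(-2\right)\right) \left(-5\right) = - 8 \left(0 - 4\right) \left(-5\right) = - 8 \left(\left(-4\right) \left(-5\right)\right) = \left(-8\right) 20 = -160$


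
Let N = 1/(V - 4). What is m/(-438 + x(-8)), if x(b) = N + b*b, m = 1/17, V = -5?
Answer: -9/57239 ≈ -0.00015724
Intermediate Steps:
m = 1/17 ≈ 0.058824
N = -1/9 (N = 1/(-5 - 4) = 1/(-9) = -1/9 ≈ -0.11111)
x(b) = -1/9 + b**2 (x(b) = -1/9 + b*b = -1/9 + b**2)
m/(-438 + x(-8)) = 1/(17*(-438 + (-1/9 + (-8)**2))) = 1/(17*(-438 + (-1/9 + 64))) = 1/(17*(-438 + 575/9)) = 1/(17*(-3367/9)) = (1/17)*(-9/3367) = -9/57239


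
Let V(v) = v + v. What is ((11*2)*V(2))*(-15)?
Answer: -1320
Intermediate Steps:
V(v) = 2*v
((11*2)*V(2))*(-15) = ((11*2)*(2*2))*(-15) = (22*4)*(-15) = 88*(-15) = -1320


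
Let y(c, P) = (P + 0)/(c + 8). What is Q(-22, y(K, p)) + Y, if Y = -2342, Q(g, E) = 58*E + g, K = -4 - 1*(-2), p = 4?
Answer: -6976/3 ≈ -2325.3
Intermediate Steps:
K = -2 (K = -4 + 2 = -2)
y(c, P) = P/(8 + c)
Q(g, E) = g + 58*E
Q(-22, y(K, p)) + Y = (-22 + 58*(4/(8 - 2))) - 2342 = (-22 + 58*(4/6)) - 2342 = (-22 + 58*(4*(⅙))) - 2342 = (-22 + 58*(⅔)) - 2342 = (-22 + 116/3) - 2342 = 50/3 - 2342 = -6976/3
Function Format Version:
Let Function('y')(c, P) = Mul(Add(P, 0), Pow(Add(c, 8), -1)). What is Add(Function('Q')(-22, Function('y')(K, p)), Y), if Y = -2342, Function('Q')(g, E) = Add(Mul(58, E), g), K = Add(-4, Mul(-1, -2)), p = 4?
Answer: Rational(-6976, 3) ≈ -2325.3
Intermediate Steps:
K = -2 (K = Add(-4, 2) = -2)
Function('y')(c, P) = Mul(P, Pow(Add(8, c), -1))
Function('Q')(g, E) = Add(g, Mul(58, E))
Add(Function('Q')(-22, Function('y')(K, p)), Y) = Add(Add(-22, Mul(58, Mul(4, Pow(Add(8, -2), -1)))), -2342) = Add(Add(-22, Mul(58, Mul(4, Pow(6, -1)))), -2342) = Add(Add(-22, Mul(58, Mul(4, Rational(1, 6)))), -2342) = Add(Add(-22, Mul(58, Rational(2, 3))), -2342) = Add(Add(-22, Rational(116, 3)), -2342) = Add(Rational(50, 3), -2342) = Rational(-6976, 3)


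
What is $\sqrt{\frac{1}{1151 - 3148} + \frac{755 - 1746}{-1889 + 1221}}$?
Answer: $\frac{\sqrt{659780748141}}{666998} \approx 1.2178$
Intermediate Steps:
$\sqrt{\frac{1}{1151 - 3148} + \frac{755 - 1746}{-1889 + 1221}} = \sqrt{\frac{1}{-1997} - \frac{991}{-668}} = \sqrt{- \frac{1}{1997} - - \frac{991}{668}} = \sqrt{- \frac{1}{1997} + \frac{991}{668}} = \sqrt{\frac{1978359}{1333996}} = \frac{\sqrt{659780748141}}{666998}$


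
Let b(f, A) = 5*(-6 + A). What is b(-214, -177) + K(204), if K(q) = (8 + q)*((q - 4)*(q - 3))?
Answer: 8521485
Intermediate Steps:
b(f, A) = -30 + 5*A
K(q) = (-4 + q)*(-3 + q)*(8 + q) (K(q) = (8 + q)*((-4 + q)*(-3 + q)) = (-4 + q)*(-3 + q)*(8 + q))
b(-214, -177) + K(204) = (-30 + 5*(-177)) + (96 + 204² + 204³ - 44*204) = (-30 - 885) + (96 + 41616 + 8489664 - 8976) = -915 + 8522400 = 8521485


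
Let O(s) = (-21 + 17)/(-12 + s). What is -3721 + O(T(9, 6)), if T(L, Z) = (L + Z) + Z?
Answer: -33493/9 ≈ -3721.4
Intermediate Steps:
T(L, Z) = L + 2*Z
O(s) = -4/(-12 + s)
-3721 + O(T(9, 6)) = -3721 - 4/(-12 + (9 + 2*6)) = -3721 - 4/(-12 + (9 + 12)) = -3721 - 4/(-12 + 21) = -3721 - 4/9 = -33493/9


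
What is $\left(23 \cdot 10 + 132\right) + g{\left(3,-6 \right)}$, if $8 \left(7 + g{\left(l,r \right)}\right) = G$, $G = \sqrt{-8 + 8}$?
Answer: $355$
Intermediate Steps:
$G = 0$ ($G = \sqrt{0} = 0$)
$g{\left(l,r \right)} = -7$ ($g{\left(l,r \right)} = -7 + \frac{1}{8} \cdot 0 = -7 + 0 = -7$)
$\left(23 \cdot 10 + 132\right) + g{\left(3,-6 \right)} = \left(23 \cdot 10 + 132\right) - 7 = \left(230 + 132\right) - 7 = 362 - 7 = 355$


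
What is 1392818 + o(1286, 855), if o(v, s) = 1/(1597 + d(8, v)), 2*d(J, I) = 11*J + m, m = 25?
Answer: 4606049128/3307 ≈ 1.3928e+6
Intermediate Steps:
d(J, I) = 25/2 + 11*J/2 (d(J, I) = (11*J + 25)/2 = (25 + 11*J)/2 = 25/2 + 11*J/2)
o(v, s) = 2/3307 (o(v, s) = 1/(1597 + (25/2 + (11/2)*8)) = 1/(1597 + (25/2 + 44)) = 1/(1597 + 113/2) = 1/(3307/2) = 2/3307)
1392818 + o(1286, 855) = 1392818 + 2/3307 = 4606049128/3307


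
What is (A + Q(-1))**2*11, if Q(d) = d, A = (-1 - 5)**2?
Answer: 13475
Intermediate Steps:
A = 36 (A = (-6)**2 = 36)
(A + Q(-1))**2*11 = (36 - 1)**2*11 = 35**2*11 = 1225*11 = 13475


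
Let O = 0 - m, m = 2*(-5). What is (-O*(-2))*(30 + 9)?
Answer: 780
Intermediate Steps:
m = -10
O = 10 (O = 0 - 1*(-10) = 0 + 10 = 10)
(-O*(-2))*(30 + 9) = (-1*10*(-2))*(30 + 9) = -10*(-2)*39 = 20*39 = 780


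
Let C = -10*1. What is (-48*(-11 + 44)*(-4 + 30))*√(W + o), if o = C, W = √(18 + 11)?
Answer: -41184*I*√(10 - √29) ≈ -88472.0*I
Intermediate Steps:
C = -10
W = √29 ≈ 5.3852
o = -10
(-48*(-11 + 44)*(-4 + 30))*√(W + o) = (-48*(-11 + 44)*(-4 + 30))*√(√29 - 10) = (-1584*26)*√(-10 + √29) = (-48*858)*√(-10 + √29) = -41184*√(-10 + √29)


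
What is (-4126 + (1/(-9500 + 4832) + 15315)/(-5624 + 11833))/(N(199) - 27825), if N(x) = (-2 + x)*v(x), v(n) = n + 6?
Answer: -17073556099/52004880960 ≈ -0.32831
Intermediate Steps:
v(n) = 6 + n
N(x) = (-2 + x)*(6 + x)
(-4126 + (1/(-9500 + 4832) + 15315)/(-5624 + 11833))/(N(199) - 27825) = (-4126 + (1/(-9500 + 4832) + 15315)/(-5624 + 11833))/((-2 + 199)*(6 + 199) - 27825) = (-4126 + (1/(-4668) + 15315)/6209)/(197*205 - 27825) = (-4126 + (-1/4668 + 15315)*(1/6209))/(40385 - 27825) = (-4126 + (71490419/4668)*(1/6209))/12560 = (-4126 + 10212917/4140516)*(1/12560) = -17073556099/4140516*1/12560 = -17073556099/52004880960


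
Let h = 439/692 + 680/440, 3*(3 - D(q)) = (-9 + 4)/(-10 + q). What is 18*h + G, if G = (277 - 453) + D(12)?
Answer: -758894/5709 ≈ -132.93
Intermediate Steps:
D(q) = 3 + 5/(3*(-10 + q)) (D(q) = 3 - (-9 + 4)/(3*(-10 + q)) = 3 - (-5)/(3*(-10 + q)) = 3 + 5/(3*(-10 + q)))
h = 16593/7612 (h = 439*(1/692) + 680*(1/440) = 439/692 + 17/11 = 16593/7612 ≈ 2.1798)
G = -1033/6 (G = (277 - 453) + (-85 + 9*12)/(3*(-10 + 12)) = -176 + (⅓)*(-85 + 108)/2 = -176 + (⅓)*(½)*23 = -176 + 23/6 = -1033/6 ≈ -172.17)
18*h + G = 18*(16593/7612) - 1033/6 = 149337/3806 - 1033/6 = -758894/5709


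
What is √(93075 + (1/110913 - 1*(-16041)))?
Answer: √1342311595585917/110913 ≈ 330.33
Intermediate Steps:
√(93075 + (1/110913 - 1*(-16041))) = √(93075 + (1/110913 + 16041)) = √(93075 + 1779155434/110913) = √(12102382909/110913) = √1342311595585917/110913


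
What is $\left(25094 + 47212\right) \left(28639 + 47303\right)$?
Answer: $5491062252$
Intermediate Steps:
$\left(25094 + 47212\right) \left(28639 + 47303\right) = 72306 \cdot 75942 = 5491062252$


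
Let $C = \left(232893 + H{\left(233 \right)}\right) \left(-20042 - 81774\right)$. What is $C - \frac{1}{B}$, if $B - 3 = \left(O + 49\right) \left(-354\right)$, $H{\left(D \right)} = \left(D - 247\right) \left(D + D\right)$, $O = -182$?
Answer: $- \frac{1085214425706841}{47085} \approx -2.3048 \cdot 10^{10}$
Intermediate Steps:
$H{\left(D \right)} = 2 D \left(-247 + D\right)$ ($H{\left(D \right)} = \left(-247 + D\right) 2 D = 2 D \left(-247 + D\right)$)
$B = 47085$ ($B = 3 + \left(-182 + 49\right) \left(-354\right) = 3 - -47082 = 3 + 47082 = 47085$)
$C = -23047986104$ ($C = \left(232893 + 2 \cdot 233 \left(-247 + 233\right)\right) \left(-20042 - 81774\right) = \left(232893 + 2 \cdot 233 \left(-14\right)\right) \left(-101816\right) = \left(232893 - 6524\right) \left(-101816\right) = 226369 \left(-101816\right) = -23047986104$)
$C - \frac{1}{B} = -23047986104 - \frac{1}{47085} = - \frac{1085214425706841}{47085}$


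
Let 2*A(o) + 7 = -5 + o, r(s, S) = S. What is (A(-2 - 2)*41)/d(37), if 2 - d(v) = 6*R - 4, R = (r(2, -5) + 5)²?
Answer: -164/3 ≈ -54.667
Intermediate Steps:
R = 0 (R = (-5 + 5)² = 0² = 0)
A(o) = -6 + o/2 (A(o) = -7/2 + (-5 + o)/2 = -7/2 + (-5/2 + o/2) = -6 + o/2)
d(v) = 6 (d(v) = 2 - (6*0 - 4) = 2 - (0 - 4) = 2 - 1*(-4) = 2 + 4 = 6)
(A(-2 - 2)*41)/d(37) = ((-6 + (-2 - 2)/2)*41)/6 = ((-6 + (½)*(-4))*41)*(⅙) = ((-6 - 2)*41)*(⅙) = -8*41*(⅙) = -328*⅙ = -164/3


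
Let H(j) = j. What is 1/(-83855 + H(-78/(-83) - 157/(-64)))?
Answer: -5312/445419737 ≈ -1.1926e-5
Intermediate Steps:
1/(-83855 + H(-78/(-83) - 157/(-64))) = 1/(-83855 + (-78/(-83) - 157/(-64))) = 1/(-83855 + (-78*(-1/83) - 157*(-1/64))) = 1/(-83855 + (78/83 + 157/64)) = 1/(-83855 + 18023/5312) = 1/(-445419737/5312) = -5312/445419737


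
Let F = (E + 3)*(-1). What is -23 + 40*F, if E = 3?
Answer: -263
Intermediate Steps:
F = -6 (F = (3 + 3)*(-1) = 6*(-1) = -6)
-23 + 40*F = -23 + 40*(-6) = -23 - 240 = -263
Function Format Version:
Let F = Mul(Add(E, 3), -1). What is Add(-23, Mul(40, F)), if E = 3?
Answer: -263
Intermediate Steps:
F = -6 (F = Mul(Add(3, 3), -1) = Mul(6, -1) = -6)
Add(-23, Mul(40, F)) = Add(-23, Mul(40, -6)) = Add(-23, -240) = -263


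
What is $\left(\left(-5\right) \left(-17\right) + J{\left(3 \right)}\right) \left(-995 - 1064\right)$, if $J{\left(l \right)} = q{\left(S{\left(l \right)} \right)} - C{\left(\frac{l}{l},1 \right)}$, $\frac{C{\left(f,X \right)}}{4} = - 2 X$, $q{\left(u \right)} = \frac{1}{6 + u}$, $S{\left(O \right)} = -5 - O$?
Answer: $- \frac{380915}{2} \approx -1.9046 \cdot 10^{5}$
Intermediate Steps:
$C{\left(f,X \right)} = - 8 X$ ($C{\left(f,X \right)} = 4 \left(- 2 X\right) = - 8 X$)
$J{\left(l \right)} = 8 + \frac{1}{1 - l}$ ($J{\left(l \right)} = \frac{1}{6 - \left(5 + l\right)} - \left(-8\right) 1 = \frac{1}{1 - l} - -8 = \frac{1}{1 - l} + 8 = 8 + \frac{1}{1 - l}$)
$\left(\left(-5\right) \left(-17\right) + J{\left(3 \right)}\right) \left(-995 - 1064\right) = \left(\left(-5\right) \left(-17\right) + \frac{-9 + 8 \cdot 3}{-1 + 3}\right) \left(-995 - 1064\right) = \left(85 + \frac{-9 + 24}{2}\right) \left(-2059\right) = \left(85 + \frac{1}{2} \cdot 15\right) \left(-2059\right) = \left(85 + \frac{15}{2}\right) \left(-2059\right) = \frac{185}{2} \left(-2059\right) = - \frac{380915}{2}$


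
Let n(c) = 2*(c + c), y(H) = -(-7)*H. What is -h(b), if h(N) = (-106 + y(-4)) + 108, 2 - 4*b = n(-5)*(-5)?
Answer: 26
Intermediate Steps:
y(H) = 7*H
n(c) = 4*c (n(c) = 2*(2*c) = 4*c)
b = -49/2 (b = ½ - 4*(-5)*(-5)/4 = ½ - (-5)*(-5) = ½ - ¼*100 = ½ - 25 = -49/2 ≈ -24.500)
h(N) = -26 (h(N) = (-106 + 7*(-4)) + 108 = (-106 - 28) + 108 = -134 + 108 = -26)
-h(b) = -1*(-26) = 26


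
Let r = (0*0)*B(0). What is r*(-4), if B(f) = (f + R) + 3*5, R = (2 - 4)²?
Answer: 0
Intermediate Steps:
R = 4 (R = (-2)² = 4)
B(f) = 19 + f (B(f) = (f + 4) + 3*5 = (4 + f) + 15 = 19 + f)
r = 0 (r = (0*0)*(19 + 0) = 0*19 = 0)
r*(-4) = 0*(-4) = 0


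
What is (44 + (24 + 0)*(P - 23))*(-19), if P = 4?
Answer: 7828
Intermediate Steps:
(44 + (24 + 0)*(P - 23))*(-19) = (44 + (24 + 0)*(4 - 23))*(-19) = (44 + 24*(-19))*(-19) = (44 - 456)*(-19) = -412*(-19) = 7828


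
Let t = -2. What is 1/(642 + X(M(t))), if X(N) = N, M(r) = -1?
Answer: 1/641 ≈ 0.0015601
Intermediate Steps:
1/(642 + X(M(t))) = 1/(642 - 1) = 1/641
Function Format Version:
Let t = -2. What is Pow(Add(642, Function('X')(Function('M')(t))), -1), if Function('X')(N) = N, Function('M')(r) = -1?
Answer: Rational(1, 641) ≈ 0.0015601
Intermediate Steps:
Pow(Add(642, Function('X')(Function('M')(t))), -1) = Pow(Add(642, -1), -1) = Pow(641, -1) = Rational(1, 641)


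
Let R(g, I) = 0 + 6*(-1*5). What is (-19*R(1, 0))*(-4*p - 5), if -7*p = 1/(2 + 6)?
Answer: -19665/7 ≈ -2809.3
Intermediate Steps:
p = -1/56 (p = -1/(7*(2 + 6)) = -⅐/8 = -⅐*⅛ = -1/56 ≈ -0.017857)
R(g, I) = -30 (R(g, I) = 0 + 6*(-5) = 0 - 30 = -30)
(-19*R(1, 0))*(-4*p - 5) = (-19*(-30))*(-4*(-1/56) - 5) = 570*(1/14 - 5) = 570*(-69/14) = -19665/7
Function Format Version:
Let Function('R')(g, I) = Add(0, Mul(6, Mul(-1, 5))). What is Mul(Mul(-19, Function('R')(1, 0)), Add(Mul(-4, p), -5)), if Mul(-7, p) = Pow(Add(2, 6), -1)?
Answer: Rational(-19665, 7) ≈ -2809.3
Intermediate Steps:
p = Rational(-1, 56) (p = Mul(Rational(-1, 7), Pow(Add(2, 6), -1)) = Mul(Rational(-1, 7), Pow(8, -1)) = Mul(Rational(-1, 7), Rational(1, 8)) = Rational(-1, 56) ≈ -0.017857)
Function('R')(g, I) = -30 (Function('R')(g, I) = Add(0, Mul(6, -5)) = Add(0, -30) = -30)
Mul(Mul(-19, Function('R')(1, 0)), Add(Mul(-4, p), -5)) = Mul(Mul(-19, -30), Add(Mul(-4, Rational(-1, 56)), -5)) = Mul(570, Add(Rational(1, 14), -5)) = Mul(570, Rational(-69, 14)) = Rational(-19665, 7)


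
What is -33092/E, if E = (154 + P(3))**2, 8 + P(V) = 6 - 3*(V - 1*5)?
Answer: -8273/6241 ≈ -1.3256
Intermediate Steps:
P(V) = 13 - 3*V (P(V) = -8 + (6 - 3*(V - 1*5)) = -8 + (6 - 3*(V - 5)) = -8 + (6 - 3*(-5 + V)) = -8 + (6 + (15 - 3*V)) = -8 + (21 - 3*V) = 13 - 3*V)
E = 24964 (E = (154 + (13 - 3*3))**2 = (154 + (13 - 9))**2 = (154 + 4)**2 = 158**2 = 24964)
-33092/E = -33092/24964 = -33092*1/24964 = -8273/6241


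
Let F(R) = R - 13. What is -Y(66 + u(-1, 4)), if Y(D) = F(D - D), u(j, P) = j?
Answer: 13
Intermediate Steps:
F(R) = -13 + R
Y(D) = -13 (Y(D) = -13 + (D - D) = -13 + 0 = -13)
-Y(66 + u(-1, 4)) = -1*(-13) = 13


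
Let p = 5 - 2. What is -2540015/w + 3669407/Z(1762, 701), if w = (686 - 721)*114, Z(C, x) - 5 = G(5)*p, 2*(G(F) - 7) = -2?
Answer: 154730045/966 ≈ 1.6018e+5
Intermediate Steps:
G(F) = 6 (G(F) = 7 + (½)*(-2) = 7 - 1 = 6)
p = 3
Z(C, x) = 23 (Z(C, x) = 5 + 6*3 = 5 + 18 = 23)
w = -3990 (w = -35*114 = -3990)
-2540015/w + 3669407/Z(1762, 701) = -2540015/(-3990) + 3669407/23 = -2540015*(-1/3990) + 3669407*(1/23) = 26737/42 + 3669407/23 = 154730045/966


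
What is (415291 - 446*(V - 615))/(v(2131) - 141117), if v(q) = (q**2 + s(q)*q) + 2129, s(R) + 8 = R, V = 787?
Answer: 338579/8926286 ≈ 0.037931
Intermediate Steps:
s(R) = -8 + R
v(q) = 2129 + q**2 + q*(-8 + q) (v(q) = (q**2 + (-8 + q)*q) + 2129 = (q**2 + q*(-8 + q)) + 2129 = 2129 + q**2 + q*(-8 + q))
(415291 - 446*(V - 615))/(v(2131) - 141117) = (415291 - 446*(787 - 615))/((2129 + 2131**2 + 2131*(-8 + 2131)) - 141117) = (415291 - 446*172)/((2129 + 4541161 + 2131*2123) - 141117) = (415291 - 76712)/((2129 + 4541161 + 4524113) - 141117) = 338579/(9067403 - 141117) = 338579/8926286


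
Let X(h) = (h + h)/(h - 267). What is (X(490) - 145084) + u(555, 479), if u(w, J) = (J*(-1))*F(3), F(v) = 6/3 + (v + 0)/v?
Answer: -32673203/223 ≈ -1.4652e+5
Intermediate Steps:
F(v) = 3 (F(v) = 6*(⅓) + v/v = 2 + 1 = 3)
u(w, J) = -3*J (u(w, J) = (J*(-1))*3 = -J*3 = -3*J)
X(h) = 2*h/(-267 + h) (X(h) = (2*h)/(-267 + h) = 2*h/(-267 + h))
(X(490) - 145084) + u(555, 479) = (2*490/(-267 + 490) - 145084) - 3*479 = (2*490/223 - 145084) - 1437 = (2*490*(1/223) - 145084) - 1437 = (980/223 - 145084) - 1437 = -32352752/223 - 1437 = -32673203/223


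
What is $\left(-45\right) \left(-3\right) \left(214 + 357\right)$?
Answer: $77085$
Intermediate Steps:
$\left(-45\right) \left(-3\right) \left(214 + 357\right) = 135 \cdot 571 = 77085$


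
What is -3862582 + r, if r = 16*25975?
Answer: -3446982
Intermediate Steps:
r = 415600
-3862582 + r = -3862582 + 415600 = -3446982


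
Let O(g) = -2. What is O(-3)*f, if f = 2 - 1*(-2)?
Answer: -8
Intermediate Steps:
f = 4 (f = 2 + 2 = 4)
O(-3)*f = -2*4 = -8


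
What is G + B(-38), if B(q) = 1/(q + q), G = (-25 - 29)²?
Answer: 221615/76 ≈ 2916.0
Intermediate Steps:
G = 2916 (G = (-54)² = 2916)
B(q) = 1/(2*q)
G + B(-38) = 2916 + (½)/(-38) = 2916 + (½)*(-1/38) = 2916 - 1/76 = 221615/76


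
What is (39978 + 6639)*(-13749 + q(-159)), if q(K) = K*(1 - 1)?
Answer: -640937133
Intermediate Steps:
q(K) = 0 (q(K) = K*0 = 0)
(39978 + 6639)*(-13749 + q(-159)) = (39978 + 6639)*(-13749 + 0) = 46617*(-13749) = -640937133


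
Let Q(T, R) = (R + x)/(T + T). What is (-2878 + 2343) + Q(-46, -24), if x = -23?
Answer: -49173/92 ≈ -534.49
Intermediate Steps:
Q(T, R) = (-23 + R)/(2*T) (Q(T, R) = (R - 23)/(T + T) = (-23 + R)/((2*T)) = (-23 + R)*(1/(2*T)) = (-23 + R)/(2*T))
(-2878 + 2343) + Q(-46, -24) = (-2878 + 2343) + (½)*(-23 - 24)/(-46) = -535 + (½)*(-1/46)*(-47) = -535 + 47/92 = -49173/92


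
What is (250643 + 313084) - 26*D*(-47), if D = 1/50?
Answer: 14093786/25 ≈ 5.6375e+5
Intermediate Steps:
D = 1/50 ≈ 0.020000
(250643 + 313084) - 26*D*(-47) = (250643 + 313084) - 26*1/50*(-47) = 563727 - 13/25*(-47) = 563727 + 611/25 = 14093786/25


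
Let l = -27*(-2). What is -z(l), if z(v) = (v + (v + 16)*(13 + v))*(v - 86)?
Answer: 151808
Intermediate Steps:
l = 54
z(v) = (-86 + v)*(v + (13 + v)*(16 + v)) (z(v) = (v + (16 + v)*(13 + v))*(-86 + v) = (v + (13 + v)*(16 + v))*(-86 + v) = (-86 + v)*(v + (13 + v)*(16 + v)))
-z(l) = -(-17888 + 54³ - 2372*54 - 56*54²) = -(-17888 + 157464 - 128088 - 56*2916) = -(-17888 + 157464 - 128088 - 163296) = -1*(-151808) = 151808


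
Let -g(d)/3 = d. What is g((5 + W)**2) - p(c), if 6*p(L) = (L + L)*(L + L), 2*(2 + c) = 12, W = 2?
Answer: -473/3 ≈ -157.67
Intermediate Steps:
g(d) = -3*d
c = 4 (c = -2 + (1/2)*12 = -2 + 6 = 4)
p(L) = 2*L**2/3 (p(L) = ((L + L)*(L + L))/6 = ((2*L)*(2*L))/6 = (4*L**2)/6 = 2*L**2/3)
g((5 + W)**2) - p(c) = -3*(5 + 2)**2 - 2*4**2/3 = -3*7**2 - 2*16/3 = -3*49 - 1*32/3 = -147 - 32/3 = -473/3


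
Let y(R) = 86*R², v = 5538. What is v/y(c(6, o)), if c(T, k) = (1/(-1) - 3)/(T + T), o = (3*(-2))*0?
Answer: 24921/43 ≈ 579.56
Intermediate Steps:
o = 0 (o = -6*0 = 0)
c(T, k) = -2/T (c(T, k) = (-1 - 3)/((2*T)) = -2/T)
v/y(c(6, o)) = 5538/((86*(-2/6)²)) = 5538/((86*(-2*⅙)²)) = 5538/((86*(-⅓)²)) = 5538/((86*(⅑))) = 5538/(86/9) = 5538*(9/86) = 24921/43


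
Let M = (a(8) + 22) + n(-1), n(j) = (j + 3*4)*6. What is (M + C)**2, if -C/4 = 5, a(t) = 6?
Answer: 5476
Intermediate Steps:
C = -20 (C = -4*5 = -20)
n(j) = 72 + 6*j (n(j) = (j + 12)*6 = (12 + j)*6 = 72 + 6*j)
M = 94 (M = (6 + 22) + (72 + 6*(-1)) = 28 + (72 - 6) = 28 + 66 = 94)
(M + C)**2 = (94 - 20)**2 = 74**2 = 5476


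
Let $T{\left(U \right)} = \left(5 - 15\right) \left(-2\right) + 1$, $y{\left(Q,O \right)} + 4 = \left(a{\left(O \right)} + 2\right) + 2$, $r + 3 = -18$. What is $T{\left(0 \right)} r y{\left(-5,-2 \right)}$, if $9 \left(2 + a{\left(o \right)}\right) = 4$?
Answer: $686$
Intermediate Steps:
$r = -21$ ($r = -3 - 18 = -21$)
$a{\left(o \right)} = - \frac{14}{9}$ ($a{\left(o \right)} = -2 + \frac{1}{9} \cdot 4 = -2 + \frac{4}{9} = - \frac{14}{9}$)
$y{\left(Q,O \right)} = - \frac{14}{9}$ ($y{\left(Q,O \right)} = -4 + \left(\left(- \frac{14}{9} + 2\right) + 2\right) = -4 + \left(\frac{4}{9} + 2\right) = -4 + \frac{22}{9} = - \frac{14}{9}$)
$T{\left(U \right)} = 21$ ($T{\left(U \right)} = \left(5 - 15\right) \left(-2\right) + 1 = \left(-10\right) \left(-2\right) + 1 = 20 + 1 = 21$)
$T{\left(0 \right)} r y{\left(-5,-2 \right)} = 21 \left(-21\right) \left(- \frac{14}{9}\right) = \left(-441\right) \left(- \frac{14}{9}\right) = 686$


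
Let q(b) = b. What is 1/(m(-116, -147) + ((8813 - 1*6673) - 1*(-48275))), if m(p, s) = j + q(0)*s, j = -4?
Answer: 1/50411 ≈ 1.9837e-5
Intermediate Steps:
m(p, s) = -4 (m(p, s) = -4 + 0*s = -4 + 0 = -4)
1/(m(-116, -147) + ((8813 - 1*6673) - 1*(-48275))) = 1/(-4 + ((8813 - 1*6673) - 1*(-48275))) = 1/(-4 + ((8813 - 6673) + 48275)) = 1/(-4 + (2140 + 48275)) = 1/(-4 + 50415) = 1/50411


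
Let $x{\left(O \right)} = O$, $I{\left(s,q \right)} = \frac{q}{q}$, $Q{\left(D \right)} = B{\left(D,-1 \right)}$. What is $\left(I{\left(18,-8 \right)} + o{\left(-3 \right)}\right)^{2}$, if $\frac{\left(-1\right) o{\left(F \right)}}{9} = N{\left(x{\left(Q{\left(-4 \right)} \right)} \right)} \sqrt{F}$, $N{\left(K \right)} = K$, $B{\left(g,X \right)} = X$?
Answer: $-242 + 18 i \sqrt{3} \approx -242.0 + 31.177 i$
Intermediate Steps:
$Q{\left(D \right)} = -1$
$I{\left(s,q \right)} = 1$
$o{\left(F \right)} = 9 \sqrt{F}$ ($o{\left(F \right)} = - 9 \left(- \sqrt{F}\right) = 9 \sqrt{F}$)
$\left(I{\left(18,-8 \right)} + o{\left(-3 \right)}\right)^{2} = \left(1 + 9 \sqrt{-3}\right)^{2} = \left(1 + 9 i \sqrt{3}\right)^{2}$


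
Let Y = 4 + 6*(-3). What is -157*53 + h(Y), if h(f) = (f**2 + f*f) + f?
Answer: -7943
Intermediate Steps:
Y = -14 (Y = 4 - 18 = -14)
h(f) = f + 2*f**2 (h(f) = (f**2 + f**2) + f = 2*f**2 + f = f + 2*f**2)
-157*53 + h(Y) = -157*53 - 14*(1 + 2*(-14)) = -8321 - 14*(1 - 28) = -8321 - 14*(-27) = -8321 + 378 = -7943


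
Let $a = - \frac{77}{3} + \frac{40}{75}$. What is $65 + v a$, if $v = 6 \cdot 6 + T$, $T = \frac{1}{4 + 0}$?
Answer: $- \frac{10153}{12} \approx -846.08$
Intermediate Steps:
$a = - \frac{377}{15}$ ($a = \left(-77\right) \frac{1}{3} + 40 \cdot \frac{1}{75} = - \frac{77}{3} + \frac{8}{15} = - \frac{377}{15} \approx -25.133$)
$T = \frac{1}{4} \approx 0.25$
$v = \frac{145}{4}$ ($v = 6 \cdot 6 + \frac{1}{4} = 36 + \frac{1}{4} = \frac{145}{4} \approx 36.25$)
$65 + v a = 65 + \frac{145}{4} \left(- \frac{377}{15}\right) = 65 - \frac{10933}{12} = - \frac{10153}{12}$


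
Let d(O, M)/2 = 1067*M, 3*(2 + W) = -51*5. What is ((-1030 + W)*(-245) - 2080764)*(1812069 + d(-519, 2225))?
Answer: -11854965194681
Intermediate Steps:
W = -87 (W = -2 + (-51*5)/3 = -2 + (1/3)*(-255) = -2 - 85 = -87)
d(O, M) = 2134*M (d(O, M) = 2*(1067*M) = 2134*M)
((-1030 + W)*(-245) - 2080764)*(1812069 + d(-519, 2225)) = ((-1030 - 87)*(-245) - 2080764)*(1812069 + 2134*2225) = (-1117*(-245) - 2080764)*(1812069 + 4748150) = (273665 - 2080764)*6560219 = -1807099*6560219 = -11854965194681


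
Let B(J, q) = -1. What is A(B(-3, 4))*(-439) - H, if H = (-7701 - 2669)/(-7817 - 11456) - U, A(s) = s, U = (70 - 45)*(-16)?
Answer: 741277/19273 ≈ 38.462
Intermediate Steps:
U = -400 (U = 25*(-16) = -400)
H = 7719570/19273 (H = (-7701 - 2669)/(-7817 - 11456) - 1*(-400) = -10370/(-19273) + 400 = -10370*(-1/19273) + 400 = 10370/19273 + 400 = 7719570/19273 ≈ 400.54)
A(B(-3, 4))*(-439) - H = -1*(-439) - 1*7719570/19273 = 439 - 7719570/19273 = 741277/19273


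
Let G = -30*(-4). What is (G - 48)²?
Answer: 5184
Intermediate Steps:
G = 120
(G - 48)² = (120 - 48)² = 72² = 5184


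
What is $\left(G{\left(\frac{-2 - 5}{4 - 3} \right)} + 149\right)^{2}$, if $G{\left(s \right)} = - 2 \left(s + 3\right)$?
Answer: $24649$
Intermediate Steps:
$G{\left(s \right)} = -6 - 2 s$ ($G{\left(s \right)} = - 2 \left(3 + s\right) = -6 - 2 s$)
$\left(G{\left(\frac{-2 - 5}{4 - 3} \right)} + 149\right)^{2} = \left(\left(-6 - 2 \frac{-2 - 5}{4 - 3}\right) + 149\right)^{2} = \left(\left(-6 - 2 \left(- \frac{7}{1}\right)\right) + 149\right)^{2} = \left(\left(-6 - 2 \left(\left(-7\right) 1\right)\right) + 149\right)^{2} = \left(\left(-6 - -14\right) + 149\right)^{2} = \left(\left(-6 + 14\right) + 149\right)^{2} = \left(8 + 149\right)^{2} = 157^{2} = 24649$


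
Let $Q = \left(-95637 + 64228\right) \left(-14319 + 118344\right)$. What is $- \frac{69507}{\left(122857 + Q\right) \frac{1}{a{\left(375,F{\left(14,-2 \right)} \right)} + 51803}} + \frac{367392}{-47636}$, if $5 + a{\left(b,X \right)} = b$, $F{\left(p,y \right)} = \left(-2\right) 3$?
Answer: $- \frac{256898972544765}{38909065364512} \approx -6.6025$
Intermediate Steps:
$F{\left(p,y \right)} = -6$
$a{\left(b,X \right)} = -5 + b$
$Q = -3267321225$ ($Q = \left(-31409\right) 104025 = -3267321225$)
$- \frac{69507}{\left(122857 + Q\right) \frac{1}{a{\left(375,F{\left(14,-2 \right)} \right)} + 51803}} + \frac{367392}{-47636} = - \frac{69507}{\left(122857 - 3267321225\right) \frac{1}{\left(-5 + 375\right) + 51803}} + \frac{367392}{-47636} = - \frac{69507}{\left(-3267198368\right) \frac{1}{370 + 51803}} + 367392 \left(- \frac{1}{47636}\right) = - \frac{69507}{\left(-3267198368\right) \frac{1}{52173}} - \frac{91848}{11909} = - \frac{69507}{- \frac{3267198368}{52173}} - \frac{91848}{11909} = \left(-69507\right) \left(- \frac{52173}{3267198368}\right) - \frac{91848}{11909} = \frac{3626388711}{3267198368} - \frac{91848}{11909} = - \frac{256898972544765}{38909065364512}$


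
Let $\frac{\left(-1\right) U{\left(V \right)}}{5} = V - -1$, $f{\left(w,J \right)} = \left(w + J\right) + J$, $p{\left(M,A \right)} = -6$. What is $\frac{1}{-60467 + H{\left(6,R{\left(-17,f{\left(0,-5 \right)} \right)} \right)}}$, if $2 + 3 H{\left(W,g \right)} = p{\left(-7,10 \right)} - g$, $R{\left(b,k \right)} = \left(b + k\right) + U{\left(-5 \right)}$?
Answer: $- \frac{3}{181402} \approx -1.6538 \cdot 10^{-5}$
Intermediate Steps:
$f{\left(w,J \right)} = w + 2 J$ ($f{\left(w,J \right)} = \left(J + w\right) + J = w + 2 J$)
$U{\left(V \right)} = -5 - 5 V$ ($U{\left(V \right)} = - 5 \left(V - -1\right) = - 5 \left(V + 1\right) = - 5 \left(1 + V\right) = -5 - 5 V$)
$R{\left(b,k \right)} = 20 + b + k$ ($R{\left(b,k \right)} = \left(b + k\right) - -20 = \left(b + k\right) + \left(-5 + 25\right) = \left(b + k\right) + 20 = 20 + b + k$)
$H{\left(W,g \right)} = - \frac{8}{3} - \frac{g}{3}$ ($H{\left(W,g \right)} = - \frac{2}{3} + \frac{-6 - g}{3} = - \frac{2}{3} - \left(2 + \frac{g}{3}\right) = - \frac{8}{3} - \frac{g}{3}$)
$\frac{1}{-60467 + H{\left(6,R{\left(-17,f{\left(0,-5 \right)} \right)} \right)}} = \frac{1}{-60467 - \left(\frac{8}{3} + \frac{20 - 17 + \left(0 + 2 \left(-5\right)\right)}{3}\right)} = \frac{1}{-60467 - \left(\frac{8}{3} + \frac{20 - 17 + \left(0 - 10\right)}{3}\right)} = \frac{1}{-60467 - \left(\frac{8}{3} + \frac{20 - 17 - 10}{3}\right)} = \frac{1}{-60467 - \frac{1}{3}} = \frac{1}{- \frac{181402}{3}} = - \frac{3}{181402}$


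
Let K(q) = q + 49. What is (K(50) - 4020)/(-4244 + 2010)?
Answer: 3921/2234 ≈ 1.7551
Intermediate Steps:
K(q) = 49 + q
(K(50) - 4020)/(-4244 + 2010) = ((49 + 50) - 4020)/(-4244 + 2010) = (99 - 4020)/(-2234) = -3921*(-1/2234) = 3921/2234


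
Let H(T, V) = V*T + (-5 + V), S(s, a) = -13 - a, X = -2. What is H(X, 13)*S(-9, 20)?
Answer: 594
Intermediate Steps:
H(T, V) = -5 + V + T*V (H(T, V) = T*V + (-5 + V) = -5 + V + T*V)
H(X, 13)*S(-9, 20) = (-5 + 13 - 2*13)*(-13 - 1*20) = (-5 + 13 - 26)*(-13 - 20) = -18*(-33) = 594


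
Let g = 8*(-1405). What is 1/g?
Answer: -1/11240 ≈ -8.8968e-5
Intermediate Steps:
g = -11240
1/g = 1/(-11240) = -1/11240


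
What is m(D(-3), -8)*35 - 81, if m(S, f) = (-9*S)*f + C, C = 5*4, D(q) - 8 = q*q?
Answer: 43459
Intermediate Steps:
D(q) = 8 + q² (D(q) = 8 + q*q = 8 + q²)
C = 20
m(S, f) = 20 - 9*S*f (m(S, f) = (-9*S)*f + 20 = -9*S*f + 20 = 20 - 9*S*f)
m(D(-3), -8)*35 - 81 = (20 - 9*(8 + (-3)²)*(-8))*35 - 81 = (20 - 9*(8 + 9)*(-8))*35 - 81 = (20 - 9*17*(-8))*35 - 81 = (20 + 1224)*35 - 81 = 1244*35 - 81 = 43540 - 81 = 43459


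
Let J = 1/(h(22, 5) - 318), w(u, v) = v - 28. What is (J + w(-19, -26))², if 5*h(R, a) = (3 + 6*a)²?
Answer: 732189481/251001 ≈ 2917.1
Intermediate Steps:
h(R, a) = (3 + 6*a)²/5
w(u, v) = -28 + v
J = -5/501 (J = 1/(9*(1 + 2*5)²/5 - 318) = 1/(9*(1 + 10)²/5 - 318) = 1/((9/5)*11² - 318) = 1/((9/5)*121 - 318) = 1/(1089/5 - 318) = 1/(-501/5) = -5/501 ≈ -0.0099800)
(J + w(-19, -26))² = (-5/501 + (-28 - 26))² = (-5/501 - 54)² = (-27059/501)² = 732189481/251001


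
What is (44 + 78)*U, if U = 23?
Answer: 2806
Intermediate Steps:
(44 + 78)*U = (44 + 78)*23 = 122*23 = 2806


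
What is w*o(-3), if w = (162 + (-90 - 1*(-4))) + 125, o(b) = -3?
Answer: -603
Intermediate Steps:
w = 201 (w = (162 + (-90 + 4)) + 125 = (162 - 86) + 125 = 76 + 125 = 201)
w*o(-3) = 201*(-3) = -603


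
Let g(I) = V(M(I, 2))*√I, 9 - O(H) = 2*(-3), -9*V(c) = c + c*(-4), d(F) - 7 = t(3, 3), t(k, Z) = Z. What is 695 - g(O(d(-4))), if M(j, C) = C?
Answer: 695 - 2*√15/3 ≈ 692.42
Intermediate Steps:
d(F) = 10 (d(F) = 7 + 3 = 10)
V(c) = c/3 (V(c) = -(c + c*(-4))/9 = -(c - 4*c)/9 = -(-1)*c/3 = c/3)
O(H) = 15 (O(H) = 9 - 2*(-3) = 9 - 1*(-6) = 9 + 6 = 15)
g(I) = 2*√I/3 (g(I) = ((⅓)*2)*√I = 2*√I/3)
695 - g(O(d(-4))) = 695 - 2*√15/3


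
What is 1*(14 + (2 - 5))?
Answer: 11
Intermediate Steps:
1*(14 + (2 - 5)) = 1*(14 - 3) = 1*11 = 11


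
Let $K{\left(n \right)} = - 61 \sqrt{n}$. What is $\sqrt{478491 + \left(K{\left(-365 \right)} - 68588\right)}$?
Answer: $\sqrt{409903 - 61 i \sqrt{365}} \approx 640.24 - 0.91 i$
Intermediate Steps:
$\sqrt{478491 + \left(K{\left(-365 \right)} - 68588\right)} = \sqrt{478491 - \left(68588 + 61 \sqrt{-365}\right)} = \sqrt{478491 - \left(68588 + 61 i \sqrt{365}\right)} = \sqrt{409903 - 61 i \sqrt{365}}$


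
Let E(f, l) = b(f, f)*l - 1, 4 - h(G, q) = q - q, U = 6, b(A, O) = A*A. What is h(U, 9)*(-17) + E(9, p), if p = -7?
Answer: -636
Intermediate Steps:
b(A, O) = A²
h(G, q) = 4 (h(G, q) = 4 - (q - q) = 4 - 1*0 = 4 + 0 = 4)
E(f, l) = -1 + l*f² (E(f, l) = f²*l - 1 = l*f² - 1 = -1 + l*f²)
h(U, 9)*(-17) + E(9, p) = 4*(-17) + (-1 - 7*9²) = -68 + (-1 - 7*81) = -68 + (-1 - 567) = -68 - 568 = -636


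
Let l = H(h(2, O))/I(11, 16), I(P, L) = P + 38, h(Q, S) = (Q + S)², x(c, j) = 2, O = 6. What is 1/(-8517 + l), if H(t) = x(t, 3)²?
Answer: -49/417329 ≈ -0.00011741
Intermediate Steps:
H(t) = 4 (H(t) = 2² = 4)
I(P, L) = 38 + P
l = 4/49 (l = 4/(38 + 11) = 4/49 ≈ 0.081633)
1/(-8517 + l) = 1/(-8517 + 4/49) = 1/(-417329/49) = -49/417329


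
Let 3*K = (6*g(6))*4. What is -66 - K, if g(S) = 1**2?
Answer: -74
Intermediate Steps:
g(S) = 1
K = 8 (K = ((6*1)*4)/3 = (6*4)/3 = (1/3)*24 = 8)
-66 - K = -66 - 1*8 = -66 - 8 = -74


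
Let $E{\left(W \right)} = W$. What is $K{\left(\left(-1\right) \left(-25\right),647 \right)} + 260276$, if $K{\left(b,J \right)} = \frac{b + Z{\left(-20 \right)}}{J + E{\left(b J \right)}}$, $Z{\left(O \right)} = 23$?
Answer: $\frac{2189181460}{8411} \approx 2.6028 \cdot 10^{5}$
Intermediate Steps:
$K{\left(b,J \right)} = \frac{23 + b}{J + J b}$ ($K{\left(b,J \right)} = \frac{b + 23}{J + b J} = \frac{23 + b}{J + J b}$)
$K{\left(\left(-1\right) \left(-25\right),647 \right)} + 260276 = \frac{23 - -25}{647 \left(1 - -25\right)} + 260276 = \frac{23 + 25}{647 \left(1 + 25\right)} + 260276 = \frac{1}{647} \cdot \frac{1}{26} \cdot 48 + 260276 = \frac{24}{8411} + 260276 = \frac{2189181460}{8411}$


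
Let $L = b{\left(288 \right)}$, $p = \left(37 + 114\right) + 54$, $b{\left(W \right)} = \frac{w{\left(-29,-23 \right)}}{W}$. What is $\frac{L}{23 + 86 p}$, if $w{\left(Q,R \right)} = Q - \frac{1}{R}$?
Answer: $- \frac{37}{6496304} \approx -5.6955 \cdot 10^{-6}$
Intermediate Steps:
$b{\left(W \right)} = - \frac{666}{23 W}$ ($b{\left(W \right)} = \frac{-29 - \frac{1}{-23}}{W} = \frac{-29 - - \frac{1}{23}}{W} = \frac{-29 + \frac{1}{23}}{W} = - \frac{666}{23 W}$)
$p = 205$ ($p = 151 + 54 = 205$)
$L = - \frac{37}{368}$ ($L = - \frac{666}{23 \cdot 288} = \left(- \frac{666}{23}\right) \frac{1}{288} = - \frac{37}{368} \approx -0.10054$)
$\frac{L}{23 + 86 p} = - \frac{37}{368 \left(23 + 86 \cdot 205\right)} = - \frac{37}{368 \left(23 + 17630\right)} = - \frac{37}{368 \cdot 17653} = \left(- \frac{37}{368}\right) \frac{1}{17653} = - \frac{37}{6496304}$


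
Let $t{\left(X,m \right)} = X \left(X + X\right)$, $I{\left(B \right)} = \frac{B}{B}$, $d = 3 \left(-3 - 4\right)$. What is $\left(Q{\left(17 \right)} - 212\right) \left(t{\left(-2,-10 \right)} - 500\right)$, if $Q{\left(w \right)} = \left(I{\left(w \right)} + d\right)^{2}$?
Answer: $-92496$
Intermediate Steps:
$d = -21$ ($d = 3 \left(-7\right) = -21$)
$I{\left(B \right)} = 1$
$t{\left(X,m \right)} = 2 X^{2}$ ($t{\left(X,m \right)} = X 2 X = 2 X^{2}$)
$Q{\left(w \right)} = 400$ ($Q{\left(w \right)} = \left(1 - 21\right)^{2} = \left(-20\right)^{2} = 400$)
$\left(Q{\left(17 \right)} - 212\right) \left(t{\left(-2,-10 \right)} - 500\right) = \left(400 - 212\right) \left(2 \left(-2\right)^{2} - 500\right) = 188 \left(2 \cdot 4 - 500\right) = 188 \left(8 - 500\right) = 188 \left(-492\right) = -92496$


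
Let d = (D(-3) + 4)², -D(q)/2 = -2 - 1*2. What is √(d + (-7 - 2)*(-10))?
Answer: 3*√26 ≈ 15.297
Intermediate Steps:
D(q) = 8 (D(q) = -2*(-2 - 1*2) = -2*(-2 - 2) = -2*(-4) = 8)
d = 144 (d = (8 + 4)² = 12² = 144)
√(d + (-7 - 2)*(-10)) = √(144 + (-7 - 2)*(-10)) = √(144 - 9*(-10)) = √(144 + 90) = √234 = 3*√26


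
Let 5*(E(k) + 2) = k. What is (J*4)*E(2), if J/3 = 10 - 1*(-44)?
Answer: -5184/5 ≈ -1036.8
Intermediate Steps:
J = 162 (J = 3*(10 - 1*(-44)) = 3*(10 + 44) = 3*54 = 162)
E(k) = -2 + k/5
(J*4)*E(2) = (162*4)*(-2 + (⅕)*2) = 648*(-2 + ⅖) = 648*(-8/5) = -5184/5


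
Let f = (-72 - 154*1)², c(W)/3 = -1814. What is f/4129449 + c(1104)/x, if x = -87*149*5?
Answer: 8594317466/89216745645 ≈ 0.096331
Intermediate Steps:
c(W) = -5442 (c(W) = 3*(-1814) = -5442)
x = -64815 (x = -12963*5 = -64815)
f = 51076 (f = (-72 - 154)² = (-226)² = 51076)
f/4129449 + c(1104)/x = 51076/4129449 - 5442/(-64815) = 51076*(1/4129449) - 5442*(-1/64815) = 51076/4129449 + 1814/21605 = 8594317466/89216745645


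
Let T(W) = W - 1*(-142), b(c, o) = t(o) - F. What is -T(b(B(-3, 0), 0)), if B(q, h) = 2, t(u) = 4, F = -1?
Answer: -147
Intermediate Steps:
b(c, o) = 5 (b(c, o) = 4 - 1*(-1) = 4 + 1 = 5)
T(W) = 142 + W (T(W) = W + 142 = 142 + W)
-T(b(B(-3, 0), 0)) = -(142 + 5) = -1*147 = -147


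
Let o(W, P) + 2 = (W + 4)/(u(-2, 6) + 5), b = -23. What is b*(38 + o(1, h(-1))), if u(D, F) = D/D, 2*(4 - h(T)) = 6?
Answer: -5083/6 ≈ -847.17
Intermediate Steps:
h(T) = 1 (h(T) = 4 - 1/2*6 = 4 - 3 = 1)
u(D, F) = 1
o(W, P) = -4/3 + W/6 (o(W, P) = -2 + (W + 4)/(1 + 5) = -2 + (4 + W)/6 = -2 + (4 + W)*(1/6) = -2 + (2/3 + W/6) = -4/3 + W/6)
b*(38 + o(1, h(-1))) = -23*(38 + (-4/3 + (1/6)*1)) = -23*(38 + (-4/3 + 1/6)) = -23*(38 - 7/6) = -23*221/6 = -5083/6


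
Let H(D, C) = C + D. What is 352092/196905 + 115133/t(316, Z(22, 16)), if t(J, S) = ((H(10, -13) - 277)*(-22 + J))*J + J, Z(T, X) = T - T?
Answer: 3045409974201/1707350390540 ≈ 1.7837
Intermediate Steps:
Z(T, X) = 0
t(J, S) = J + J*(6160 - 280*J) (t(J, S) = (((-13 + 10) - 277)*(-22 + J))*J + J = ((-3 - 277)*(-22 + J))*J + J = (-280*(-22 + J))*J + J = (6160 - 280*J)*J + J = J*(6160 - 280*J) + J = J + J*(6160 - 280*J))
352092/196905 + 115133/t(316, Z(22, 16)) = 352092/196905 + 115133/((316*(6161 - 280*316))) = 352092*(1/196905) + 115133/((316*(6161 - 88480))) = 117364/65635 + 115133/((316*(-82319))) = 117364/65635 + 115133/(-26012804) = 117364/65635 + 115133*(-1/26012804) = 117364/65635 - 115133/26012804 = 3045409974201/1707350390540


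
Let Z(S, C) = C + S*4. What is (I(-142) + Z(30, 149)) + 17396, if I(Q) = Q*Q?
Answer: 37829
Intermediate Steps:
Z(S, C) = C + 4*S
I(Q) = Q²
(I(-142) + Z(30, 149)) + 17396 = ((-142)² + (149 + 4*30)) + 17396 = (20164 + (149 + 120)) + 17396 = (20164 + 269) + 17396 = 20433 + 17396 = 37829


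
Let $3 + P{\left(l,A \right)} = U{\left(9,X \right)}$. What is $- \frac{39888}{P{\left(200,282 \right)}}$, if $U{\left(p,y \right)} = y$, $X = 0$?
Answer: $13296$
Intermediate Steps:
$P{\left(l,A \right)} = -3$ ($P{\left(l,A \right)} = -3 + 0 = -3$)
$- \frac{39888}{P{\left(200,282 \right)}} = - \frac{39888}{-3} = \left(-39888\right) \left(- \frac{1}{3}\right) = 13296$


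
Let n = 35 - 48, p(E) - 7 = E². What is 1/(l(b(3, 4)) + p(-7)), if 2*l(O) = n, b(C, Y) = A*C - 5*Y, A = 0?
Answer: 2/99 ≈ 0.020202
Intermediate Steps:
p(E) = 7 + E²
n = -13
b(C, Y) = -5*Y (b(C, Y) = 0*C - 5*Y = 0 - 5*Y = -5*Y)
l(O) = -13/2 (l(O) = (½)*(-13) = -13/2)
1/(l(b(3, 4)) + p(-7)) = 1/(-13/2 + (7 + (-7)²)) = 1/(-13/2 + (7 + 49)) = 1/(-13/2 + 56) = 1/(99/2) = 2/99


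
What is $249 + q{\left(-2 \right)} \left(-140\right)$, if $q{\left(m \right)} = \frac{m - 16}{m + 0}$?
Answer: $-1011$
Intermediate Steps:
$q{\left(m \right)} = \frac{-16 + m}{m}$
$249 + q{\left(-2 \right)} \left(-140\right) = 249 + \frac{-16 - 2}{-2} \left(-140\right) = 249 + \left(- \frac{1}{2}\right) \left(-18\right) \left(-140\right) = 249 + 9 \left(-140\right) = 249 - 1260 = -1011$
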